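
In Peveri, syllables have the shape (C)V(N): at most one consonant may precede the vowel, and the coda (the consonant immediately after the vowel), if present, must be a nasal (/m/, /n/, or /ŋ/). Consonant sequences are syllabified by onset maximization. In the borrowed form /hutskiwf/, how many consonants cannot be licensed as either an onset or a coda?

4

Syllabifying with onset maximization leaves /t/, /s/, /w/, /f/ stranded (only a nasal (/m/, /n/, or /ŋ/) is licensed in coda position; onsets are limited to one consonant).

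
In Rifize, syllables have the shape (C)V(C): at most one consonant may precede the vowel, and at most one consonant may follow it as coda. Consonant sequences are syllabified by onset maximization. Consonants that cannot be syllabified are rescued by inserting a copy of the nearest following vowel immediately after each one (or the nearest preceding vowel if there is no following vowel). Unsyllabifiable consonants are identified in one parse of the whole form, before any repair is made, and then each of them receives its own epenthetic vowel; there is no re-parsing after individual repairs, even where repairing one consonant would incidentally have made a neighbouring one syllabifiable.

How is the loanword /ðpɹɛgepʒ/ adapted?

ðɛpɛɹɛgepʒe

The consonants /ð/, /p/, /ʒ/ cannot be parsed into a legal (C)V(C) syllable (at most one coda consonant is licensed; onsets are limited to one consonant).
Each unlicensed consonant becomes the onset of a new syllable: /ð/ → /ðɛ/, /p/ → /pɛ/, /ʒ/ → /ʒe/.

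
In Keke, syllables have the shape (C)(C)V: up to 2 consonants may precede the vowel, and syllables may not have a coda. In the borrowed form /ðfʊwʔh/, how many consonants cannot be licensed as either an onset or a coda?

3

Syllabifying with onset maximization leaves /w/, /ʔ/, /h/ stranded (no codas are permitted; onsets may contain at most 2 consonants).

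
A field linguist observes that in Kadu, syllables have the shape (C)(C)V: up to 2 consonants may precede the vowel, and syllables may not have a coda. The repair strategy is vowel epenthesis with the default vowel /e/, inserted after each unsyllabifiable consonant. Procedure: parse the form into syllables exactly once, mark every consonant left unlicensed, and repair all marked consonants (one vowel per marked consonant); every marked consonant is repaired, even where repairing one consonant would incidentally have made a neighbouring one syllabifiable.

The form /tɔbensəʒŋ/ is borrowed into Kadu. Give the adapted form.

Syllabifying with onset maximization leaves /ʒ/, /ŋ/ stranded (no codas are permitted; onsets may contain at most 2 consonants).
Inserting the epenthetic vowel yields /ʒ/ → /ʒe/, /ŋ/ → /ŋe/.

tɔbensəʒeŋe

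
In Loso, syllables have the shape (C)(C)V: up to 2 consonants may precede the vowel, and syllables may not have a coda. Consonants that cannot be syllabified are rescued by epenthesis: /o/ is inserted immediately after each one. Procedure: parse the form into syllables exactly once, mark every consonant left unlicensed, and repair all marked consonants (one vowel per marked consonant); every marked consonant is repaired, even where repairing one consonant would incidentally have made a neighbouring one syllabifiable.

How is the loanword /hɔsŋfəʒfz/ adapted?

Syllabifying with onset maximization leaves /s/, /ʒ/, /f/, /z/ stranded (no codas are permitted; onsets may contain at most 2 consonants).
Each unlicensed consonant becomes the onset of a new syllable: /s/ → /so/, /ʒ/ → /ʒo/, /f/ → /fo/, /z/ → /zo/.

hɔsoŋfəʒofozo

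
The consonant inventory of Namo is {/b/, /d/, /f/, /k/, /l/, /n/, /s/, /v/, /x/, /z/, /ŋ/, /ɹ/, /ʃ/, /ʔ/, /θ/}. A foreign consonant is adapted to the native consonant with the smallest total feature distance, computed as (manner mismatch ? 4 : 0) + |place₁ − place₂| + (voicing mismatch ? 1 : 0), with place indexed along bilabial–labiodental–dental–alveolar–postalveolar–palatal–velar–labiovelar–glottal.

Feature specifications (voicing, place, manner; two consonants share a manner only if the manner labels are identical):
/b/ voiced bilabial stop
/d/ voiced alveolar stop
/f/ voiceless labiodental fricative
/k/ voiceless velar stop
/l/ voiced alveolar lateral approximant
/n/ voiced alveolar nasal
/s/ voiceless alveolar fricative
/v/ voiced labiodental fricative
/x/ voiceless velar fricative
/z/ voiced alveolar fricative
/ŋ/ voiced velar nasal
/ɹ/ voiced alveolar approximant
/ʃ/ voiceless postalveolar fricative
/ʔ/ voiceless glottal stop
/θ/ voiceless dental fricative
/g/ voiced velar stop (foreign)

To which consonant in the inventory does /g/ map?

k

/k/ is closest: same manner (stop), place distance 0 (velar→velar), voicing differs (+1); total 1. Next closest is /d/ at distance 3.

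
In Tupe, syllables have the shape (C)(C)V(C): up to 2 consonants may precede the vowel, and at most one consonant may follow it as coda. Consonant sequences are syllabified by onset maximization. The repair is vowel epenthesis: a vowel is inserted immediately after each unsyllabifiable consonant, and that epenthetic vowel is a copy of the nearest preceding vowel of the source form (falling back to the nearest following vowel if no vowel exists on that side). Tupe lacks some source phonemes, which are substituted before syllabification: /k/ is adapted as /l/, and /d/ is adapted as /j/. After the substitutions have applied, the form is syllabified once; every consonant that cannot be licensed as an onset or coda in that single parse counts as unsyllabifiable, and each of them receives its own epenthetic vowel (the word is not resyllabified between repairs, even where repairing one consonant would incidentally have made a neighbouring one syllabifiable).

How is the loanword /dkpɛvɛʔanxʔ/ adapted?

jɛlpɛvɛʔanxaʔa

Substitution: /d/ → /j/, /k/ → /l/, giving /jlpɛvɛʔanxʔ/.
Under (C)(C)V(C), the unsyllabifiable consonants are /j/, /x/, /ʔ/ (at most one coda consonant is licensed; onsets may contain at most 2 consonants).
Epenthesis after each stranded consonant: /j/ → /jɛ/, /x/ → /xa/, /ʔ/ → /ʔa/.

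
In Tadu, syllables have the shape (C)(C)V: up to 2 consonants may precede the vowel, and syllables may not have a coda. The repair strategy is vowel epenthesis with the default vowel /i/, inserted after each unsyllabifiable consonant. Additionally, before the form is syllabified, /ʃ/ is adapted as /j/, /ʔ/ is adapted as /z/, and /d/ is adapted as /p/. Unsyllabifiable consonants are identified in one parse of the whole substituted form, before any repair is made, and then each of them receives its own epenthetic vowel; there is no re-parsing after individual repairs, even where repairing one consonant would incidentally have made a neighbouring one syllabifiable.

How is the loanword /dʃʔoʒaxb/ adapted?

Substitution: /d/ → /p/, /ʃ/ → /j/, /ʔ/ → /z/, giving /pjzoʒaxb/.
Under (C)(C)V, the unsyllabifiable consonants are /p/, /x/, /b/ (no codas are permitted; onsets may contain at most 2 consonants).
Inserting the epenthetic vowel yields /p/ → /pi/, /x/ → /xi/, /b/ → /bi/.

pijzoʒaxibi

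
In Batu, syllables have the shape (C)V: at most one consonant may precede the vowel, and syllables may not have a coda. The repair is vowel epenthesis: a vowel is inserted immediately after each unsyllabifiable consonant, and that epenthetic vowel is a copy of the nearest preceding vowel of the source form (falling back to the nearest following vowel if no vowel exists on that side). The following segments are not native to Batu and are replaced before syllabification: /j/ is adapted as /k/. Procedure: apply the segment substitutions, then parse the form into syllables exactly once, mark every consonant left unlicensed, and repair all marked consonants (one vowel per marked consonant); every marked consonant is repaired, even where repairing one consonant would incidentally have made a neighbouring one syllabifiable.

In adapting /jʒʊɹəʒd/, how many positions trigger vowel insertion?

3

After substitution the input is /kʒʊɹəʒd/.
The unsyllabifiable consonants are /k/, /ʒ/, /d/; each receives one epenthetic vowel.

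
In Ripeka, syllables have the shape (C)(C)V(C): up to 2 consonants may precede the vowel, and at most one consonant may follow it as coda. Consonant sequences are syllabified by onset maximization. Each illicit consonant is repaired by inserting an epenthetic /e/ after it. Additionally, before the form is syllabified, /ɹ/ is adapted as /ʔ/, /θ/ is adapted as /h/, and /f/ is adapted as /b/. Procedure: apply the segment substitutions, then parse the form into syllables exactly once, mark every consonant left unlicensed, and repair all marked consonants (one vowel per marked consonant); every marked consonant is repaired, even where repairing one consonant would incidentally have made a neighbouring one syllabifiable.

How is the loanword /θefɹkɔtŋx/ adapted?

hebʔkɔtŋexe

Substitution: /θ/ → /h/, /f/ → /b/, /ɹ/ → /ʔ/, giving /hebʔkɔtŋx/.
Under (C)(C)V(C), the unsyllabifiable consonants are /ŋ/, /x/ (at most one coda consonant is licensed; onsets may contain at most 2 consonants).
Epenthesis after each stranded consonant: /ŋ/ → /ŋe/, /x/ → /xe/.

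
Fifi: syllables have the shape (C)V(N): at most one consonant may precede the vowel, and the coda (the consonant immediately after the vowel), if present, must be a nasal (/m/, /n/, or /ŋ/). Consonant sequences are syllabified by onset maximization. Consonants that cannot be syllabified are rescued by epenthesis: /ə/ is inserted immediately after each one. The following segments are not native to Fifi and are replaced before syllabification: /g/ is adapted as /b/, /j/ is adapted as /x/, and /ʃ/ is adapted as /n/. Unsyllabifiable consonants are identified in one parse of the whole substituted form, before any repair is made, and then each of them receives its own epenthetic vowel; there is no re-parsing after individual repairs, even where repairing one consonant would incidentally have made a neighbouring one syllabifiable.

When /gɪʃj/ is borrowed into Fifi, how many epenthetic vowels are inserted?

After substitution the input is /bɪnx/.
The unsyllabifiable consonants are /x/; each receives one epenthetic vowel.

1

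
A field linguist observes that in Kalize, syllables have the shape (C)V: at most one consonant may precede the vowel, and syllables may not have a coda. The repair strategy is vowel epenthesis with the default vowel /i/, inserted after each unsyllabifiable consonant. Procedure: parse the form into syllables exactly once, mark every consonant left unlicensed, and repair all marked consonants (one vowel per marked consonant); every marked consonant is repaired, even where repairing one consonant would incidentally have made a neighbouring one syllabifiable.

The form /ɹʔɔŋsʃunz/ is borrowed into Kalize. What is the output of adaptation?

The consonants /ɹ/, /ŋ/, /s/, /n/, /z/ cannot be parsed into a legal (C)V syllable (no codas are permitted; onsets are limited to one consonant).
Epenthesis after each stranded consonant: /ɹ/ → /ɹi/, /ŋ/ → /ŋi/, /s/ → /si/, /n/ → /ni/, /z/ → /zi/.

ɹiʔɔŋisiʃunizi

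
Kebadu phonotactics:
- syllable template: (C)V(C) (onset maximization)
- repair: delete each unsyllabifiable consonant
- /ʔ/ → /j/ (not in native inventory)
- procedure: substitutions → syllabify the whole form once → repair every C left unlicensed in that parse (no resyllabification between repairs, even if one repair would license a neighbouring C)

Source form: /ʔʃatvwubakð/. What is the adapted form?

ʃatwubak

Substitution: /ʔ/ → /j/, giving /jʃatvwubakð/.
Under (C)V(C), the unsyllabifiable consonants are /j/, /v/, /ð/ (at most one coda consonant is licensed; onsets are limited to one consonant).
Deleting the stranded consonants removes /j/, /v/, /ð/.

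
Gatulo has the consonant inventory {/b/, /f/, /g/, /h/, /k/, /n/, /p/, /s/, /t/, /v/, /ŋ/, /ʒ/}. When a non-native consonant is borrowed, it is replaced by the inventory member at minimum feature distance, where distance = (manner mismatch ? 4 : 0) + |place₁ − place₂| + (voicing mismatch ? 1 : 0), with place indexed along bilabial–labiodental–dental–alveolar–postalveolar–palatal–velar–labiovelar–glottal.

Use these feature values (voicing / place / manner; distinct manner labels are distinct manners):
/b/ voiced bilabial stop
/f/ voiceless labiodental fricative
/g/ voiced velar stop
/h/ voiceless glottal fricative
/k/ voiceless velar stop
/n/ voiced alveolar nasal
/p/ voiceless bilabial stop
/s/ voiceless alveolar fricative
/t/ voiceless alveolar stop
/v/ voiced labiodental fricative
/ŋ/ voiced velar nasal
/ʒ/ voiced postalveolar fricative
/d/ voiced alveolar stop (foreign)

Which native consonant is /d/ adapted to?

t

/t/ is closest: same manner (stop), place distance 0 (alveolar→alveolar), voicing differs (+1); total 1. Next closest is /b/ at distance 3.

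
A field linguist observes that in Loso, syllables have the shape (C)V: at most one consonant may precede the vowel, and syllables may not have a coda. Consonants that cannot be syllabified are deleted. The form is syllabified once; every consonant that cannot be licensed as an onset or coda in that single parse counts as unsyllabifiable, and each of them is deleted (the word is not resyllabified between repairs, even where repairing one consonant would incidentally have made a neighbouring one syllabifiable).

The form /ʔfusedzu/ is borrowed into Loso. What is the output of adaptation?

The consonants /ʔ/, /d/ cannot be parsed into a legal (C)V syllable (no codas are permitted; onsets are limited to one consonant).
Deletion applies to /ʔ/, /d/.

fusezu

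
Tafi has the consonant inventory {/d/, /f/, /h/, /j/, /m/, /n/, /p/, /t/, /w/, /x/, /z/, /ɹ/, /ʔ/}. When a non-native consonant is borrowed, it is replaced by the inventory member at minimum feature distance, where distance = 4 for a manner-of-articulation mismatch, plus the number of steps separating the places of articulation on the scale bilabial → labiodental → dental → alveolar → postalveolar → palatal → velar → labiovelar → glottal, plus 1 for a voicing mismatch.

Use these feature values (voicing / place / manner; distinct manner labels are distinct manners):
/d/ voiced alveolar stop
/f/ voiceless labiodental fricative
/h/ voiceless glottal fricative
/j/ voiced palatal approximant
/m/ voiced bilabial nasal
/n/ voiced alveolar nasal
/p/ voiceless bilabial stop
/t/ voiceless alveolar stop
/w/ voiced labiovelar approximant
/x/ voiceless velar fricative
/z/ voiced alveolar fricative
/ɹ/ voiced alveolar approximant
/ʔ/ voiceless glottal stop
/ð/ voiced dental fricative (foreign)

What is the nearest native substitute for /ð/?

/z/ is closest: same manner (fricative), place distance 1 (dental→alveolar), same voicing; total 1. Next closest is /f/ at distance 2.

z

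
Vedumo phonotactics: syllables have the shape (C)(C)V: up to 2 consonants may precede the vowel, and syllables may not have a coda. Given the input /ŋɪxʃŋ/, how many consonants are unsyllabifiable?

3

Syllabifying with onset maximization leaves /x/, /ʃ/, /ŋ/ stranded (no codas are permitted; onsets may contain at most 2 consonants).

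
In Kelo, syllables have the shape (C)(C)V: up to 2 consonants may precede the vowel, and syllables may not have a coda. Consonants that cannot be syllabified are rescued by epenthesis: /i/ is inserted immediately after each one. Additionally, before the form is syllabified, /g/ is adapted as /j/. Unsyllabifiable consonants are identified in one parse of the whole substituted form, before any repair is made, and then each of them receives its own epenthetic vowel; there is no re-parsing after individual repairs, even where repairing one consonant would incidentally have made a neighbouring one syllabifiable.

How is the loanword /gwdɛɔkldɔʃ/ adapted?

jiwdɛɔkildɔʃi

Substitution: /g/ → /j/, giving /jwdɛɔkldɔʃ/.
Syllabifying with onset maximization leaves /j/, /k/, /ʃ/ stranded (no codas are permitted; onsets may contain at most 2 consonants).
Each unlicensed consonant becomes the onset of a new syllable: /j/ → /ji/, /k/ → /ki/, /ʃ/ → /ʃi/.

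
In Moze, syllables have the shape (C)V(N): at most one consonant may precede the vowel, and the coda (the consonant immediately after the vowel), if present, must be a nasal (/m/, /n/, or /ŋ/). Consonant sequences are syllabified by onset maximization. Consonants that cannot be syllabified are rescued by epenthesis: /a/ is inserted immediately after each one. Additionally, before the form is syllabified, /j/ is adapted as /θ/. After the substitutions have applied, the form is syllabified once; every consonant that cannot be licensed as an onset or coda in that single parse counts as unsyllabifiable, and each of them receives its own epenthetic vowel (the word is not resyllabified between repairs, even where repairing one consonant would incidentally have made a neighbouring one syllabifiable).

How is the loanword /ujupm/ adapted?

uθupama

Substitution: /j/ → /θ/, giving /uθupm/.
Syllabifying with onset maximization leaves /p/, /m/ stranded (only a nasal (/m/, /n/, or /ŋ/) is licensed in coda position; onsets are limited to one consonant).
Epenthesis after each stranded consonant: /p/ → /pa/, /m/ → /ma/.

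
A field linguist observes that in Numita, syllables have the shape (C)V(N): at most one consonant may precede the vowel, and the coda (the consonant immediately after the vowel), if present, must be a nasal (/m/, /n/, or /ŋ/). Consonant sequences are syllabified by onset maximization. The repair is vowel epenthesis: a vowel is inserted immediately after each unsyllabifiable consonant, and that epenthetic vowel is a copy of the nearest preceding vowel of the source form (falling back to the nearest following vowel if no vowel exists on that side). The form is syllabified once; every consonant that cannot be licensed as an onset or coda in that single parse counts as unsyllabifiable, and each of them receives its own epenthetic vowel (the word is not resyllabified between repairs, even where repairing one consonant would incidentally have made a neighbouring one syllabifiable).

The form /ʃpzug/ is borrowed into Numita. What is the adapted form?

The consonants /ʃ/, /p/, /g/ cannot be parsed into a legal (C)V(N) syllable (only a nasal (/m/, /n/, or /ŋ/) is licensed in coda position; onsets are limited to one consonant).
Epenthesis after each stranded consonant: /ʃ/ → /ʃu/, /p/ → /pu/, /g/ → /gu/.

ʃupuzugu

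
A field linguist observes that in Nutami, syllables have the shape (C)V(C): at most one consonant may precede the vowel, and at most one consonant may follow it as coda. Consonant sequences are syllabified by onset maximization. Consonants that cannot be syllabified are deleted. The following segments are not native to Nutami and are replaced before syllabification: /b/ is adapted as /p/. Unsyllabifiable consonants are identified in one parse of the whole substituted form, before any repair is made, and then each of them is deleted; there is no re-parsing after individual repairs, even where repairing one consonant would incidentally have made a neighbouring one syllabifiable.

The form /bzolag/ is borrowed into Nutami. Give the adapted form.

Substitution: /b/ → /p/, giving /pzolag/.
Under (C)V(C), the unsyllabifiable consonants are /p/ (at most one coda consonant is licensed; onsets are limited to one consonant).
Deleting the stranded consonants removes /p/.

zolag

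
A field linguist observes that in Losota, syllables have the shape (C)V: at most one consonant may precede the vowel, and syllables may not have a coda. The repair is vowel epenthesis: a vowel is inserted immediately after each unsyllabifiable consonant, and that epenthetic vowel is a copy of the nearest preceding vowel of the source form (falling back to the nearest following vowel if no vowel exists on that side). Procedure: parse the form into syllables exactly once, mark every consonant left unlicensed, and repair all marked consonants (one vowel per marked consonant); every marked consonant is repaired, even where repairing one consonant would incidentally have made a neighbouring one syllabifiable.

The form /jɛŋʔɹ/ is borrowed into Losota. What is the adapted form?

Under (C)V, the unsyllabifiable consonants are /ŋ/, /ʔ/, /ɹ/ (no codas are permitted; onsets are limited to one consonant).
Epenthesis after each stranded consonant: /ŋ/ → /ŋɛ/, /ʔ/ → /ʔɛ/, /ɹ/ → /ɹɛ/.

jɛŋɛʔɛɹɛ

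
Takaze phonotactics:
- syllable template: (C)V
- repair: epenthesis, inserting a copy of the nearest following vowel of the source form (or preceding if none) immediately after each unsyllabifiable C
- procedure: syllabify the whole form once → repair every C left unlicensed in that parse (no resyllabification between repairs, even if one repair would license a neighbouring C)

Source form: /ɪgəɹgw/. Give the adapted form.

Syllabifying with onset maximization leaves /ɹ/, /g/, /w/ stranded (no codas are permitted; onsets are limited to one consonant).
Inserting the epenthetic vowel yields /ɹ/ → /ɹə/, /g/ → /gə/, /w/ → /wə/.

ɪgəɹəgəwə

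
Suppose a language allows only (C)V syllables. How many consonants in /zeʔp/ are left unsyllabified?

Under (C)V, the unsyllabifiable consonants are /ʔ/, /p/ (no codas are permitted; onsets are limited to one consonant).

2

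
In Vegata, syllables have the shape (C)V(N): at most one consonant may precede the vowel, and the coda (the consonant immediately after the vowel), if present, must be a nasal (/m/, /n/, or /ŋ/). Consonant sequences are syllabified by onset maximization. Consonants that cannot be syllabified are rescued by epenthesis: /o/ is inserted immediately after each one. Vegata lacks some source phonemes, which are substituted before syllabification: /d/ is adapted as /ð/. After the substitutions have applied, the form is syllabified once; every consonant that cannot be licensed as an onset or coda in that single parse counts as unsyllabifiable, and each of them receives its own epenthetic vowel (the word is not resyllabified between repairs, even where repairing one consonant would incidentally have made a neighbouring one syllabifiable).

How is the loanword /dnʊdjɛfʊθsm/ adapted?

Substitution: /d/ → /ð/, giving /ðnʊðjɛfʊθsm/.
Under (C)V(N), the unsyllabifiable consonants are /ð/, /ð/, /θ/, /s/, /m/ (only a nasal (/m/, /n/, or /ŋ/) is licensed in coda position; onsets are limited to one consonant).
Each unlicensed consonant becomes the onset of a new syllable: /ð/ → /ðo/, /ð/ → /ðo/, /θ/ → /θo/, /s/ → /so/, /m/ → /mo/.

ðonʊðojɛfʊθosomo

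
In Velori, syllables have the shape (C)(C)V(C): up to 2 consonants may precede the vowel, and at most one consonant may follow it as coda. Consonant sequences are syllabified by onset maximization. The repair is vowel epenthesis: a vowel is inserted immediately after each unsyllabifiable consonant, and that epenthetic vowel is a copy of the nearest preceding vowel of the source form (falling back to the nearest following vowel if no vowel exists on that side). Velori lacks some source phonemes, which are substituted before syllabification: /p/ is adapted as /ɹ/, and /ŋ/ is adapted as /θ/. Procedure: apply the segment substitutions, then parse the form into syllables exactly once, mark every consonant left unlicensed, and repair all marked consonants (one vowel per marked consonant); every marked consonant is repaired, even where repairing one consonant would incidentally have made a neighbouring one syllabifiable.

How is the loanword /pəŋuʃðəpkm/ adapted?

ɹəθuʃðəɹkəmə

Substitution: /p/ → /ɹ/, /ŋ/ → /θ/, giving /ɹəθuʃðəɹkm/.
Under (C)(C)V(C), the unsyllabifiable consonants are /k/, /m/ (at most one coda consonant is licensed; onsets may contain at most 2 consonants).
Inserting the epenthetic vowel yields /k/ → /kə/, /m/ → /mə/.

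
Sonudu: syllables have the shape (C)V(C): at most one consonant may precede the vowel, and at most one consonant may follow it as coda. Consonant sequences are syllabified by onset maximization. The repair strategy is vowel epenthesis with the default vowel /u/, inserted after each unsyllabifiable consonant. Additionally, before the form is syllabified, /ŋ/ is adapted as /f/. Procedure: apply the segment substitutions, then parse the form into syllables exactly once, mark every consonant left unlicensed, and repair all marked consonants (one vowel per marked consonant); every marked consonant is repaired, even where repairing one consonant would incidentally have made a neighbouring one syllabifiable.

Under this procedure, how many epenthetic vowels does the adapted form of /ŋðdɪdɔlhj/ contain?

4

After substitution the input is /fðdɪdɔlhj/.
The unsyllabifiable consonants are /f/, /ð/, /h/, /j/; each receives one epenthetic vowel.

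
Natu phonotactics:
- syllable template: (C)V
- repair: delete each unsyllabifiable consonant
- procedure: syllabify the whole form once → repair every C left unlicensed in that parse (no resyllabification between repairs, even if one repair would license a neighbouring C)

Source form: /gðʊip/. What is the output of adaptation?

The consonants /g/, /p/ cannot be parsed into a legal (C)V syllable (no codas are permitted; onsets are limited to one consonant).
Deleting the stranded consonants removes /g/, /p/.

ðʊi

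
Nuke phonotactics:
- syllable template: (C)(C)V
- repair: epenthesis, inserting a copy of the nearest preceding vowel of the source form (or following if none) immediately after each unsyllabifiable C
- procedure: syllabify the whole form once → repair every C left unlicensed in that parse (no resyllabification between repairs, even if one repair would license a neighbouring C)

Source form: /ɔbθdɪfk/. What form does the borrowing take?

Under (C)(C)V, the unsyllabifiable consonants are /b/, /f/, /k/ (no codas are permitted; onsets may contain at most 2 consonants).
Each unlicensed consonant becomes the onset of a new syllable: /b/ → /bɔ/, /f/ → /fɪ/, /k/ → /kɪ/.

ɔbɔθdɪfɪkɪ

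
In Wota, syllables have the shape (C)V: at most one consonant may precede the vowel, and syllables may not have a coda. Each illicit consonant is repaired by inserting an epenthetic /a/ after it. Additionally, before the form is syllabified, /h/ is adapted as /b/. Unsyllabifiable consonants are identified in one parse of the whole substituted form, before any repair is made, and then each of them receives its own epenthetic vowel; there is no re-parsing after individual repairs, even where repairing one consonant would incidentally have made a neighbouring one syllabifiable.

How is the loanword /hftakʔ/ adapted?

Substitution: /h/ → /b/, giving /bftakʔ/.
Under (C)V, the unsyllabifiable consonants are /b/, /f/, /k/, /ʔ/ (no codas are permitted; onsets are limited to one consonant).
Epenthesis after each stranded consonant: /b/ → /ba/, /f/ → /fa/, /k/ → /ka/, /ʔ/ → /ʔa/.

bafatakaʔa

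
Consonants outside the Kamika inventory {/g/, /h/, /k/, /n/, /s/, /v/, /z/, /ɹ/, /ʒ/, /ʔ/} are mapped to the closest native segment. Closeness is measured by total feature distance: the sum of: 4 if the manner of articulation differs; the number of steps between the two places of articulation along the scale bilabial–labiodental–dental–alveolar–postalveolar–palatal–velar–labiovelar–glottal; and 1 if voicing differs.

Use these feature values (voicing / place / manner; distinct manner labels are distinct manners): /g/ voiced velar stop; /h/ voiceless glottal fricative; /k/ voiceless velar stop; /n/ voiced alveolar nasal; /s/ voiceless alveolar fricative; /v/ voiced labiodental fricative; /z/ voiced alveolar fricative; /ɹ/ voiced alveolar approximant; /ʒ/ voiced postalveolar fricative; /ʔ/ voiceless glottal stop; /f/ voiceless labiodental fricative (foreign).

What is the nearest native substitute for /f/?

v

/v/ is closest: same manner (fricative), place distance 0 (labiodental→labiodental), voicing differs (+1); total 1. Next closest is /s/ at distance 2.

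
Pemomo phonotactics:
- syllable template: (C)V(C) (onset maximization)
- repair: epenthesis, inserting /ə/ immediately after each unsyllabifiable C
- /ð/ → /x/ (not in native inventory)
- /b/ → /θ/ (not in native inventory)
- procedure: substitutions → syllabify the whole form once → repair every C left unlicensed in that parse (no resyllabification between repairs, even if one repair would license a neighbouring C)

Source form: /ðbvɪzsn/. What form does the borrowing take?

Substitution: /ð/ → /x/, /b/ → /θ/, giving /xθvɪzsn/.
Syllabifying with onset maximization leaves /x/, /θ/, /s/, /n/ stranded (at most one coda consonant is licensed; onsets are limited to one consonant).
Inserting the epenthetic vowel yields /x/ → /xə/, /θ/ → /θə/, /s/ → /sə/, /n/ → /nə/.

xəθəvɪzsənə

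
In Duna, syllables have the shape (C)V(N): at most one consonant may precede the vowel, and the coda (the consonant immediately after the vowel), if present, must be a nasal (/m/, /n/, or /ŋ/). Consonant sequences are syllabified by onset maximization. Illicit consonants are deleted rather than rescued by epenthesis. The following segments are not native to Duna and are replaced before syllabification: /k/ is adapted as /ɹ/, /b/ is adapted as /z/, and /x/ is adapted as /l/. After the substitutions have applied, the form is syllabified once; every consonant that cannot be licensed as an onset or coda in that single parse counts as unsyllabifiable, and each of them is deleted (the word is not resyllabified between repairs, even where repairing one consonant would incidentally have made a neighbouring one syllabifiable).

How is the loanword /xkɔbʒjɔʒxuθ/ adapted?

Substitution: /x/ → /l/, /k/ → /ɹ/, /b/ → /z/, giving /lɹɔzʒjɔʒluθ/.
The consonants /l/, /z/, /ʒ/, /ʒ/, /θ/ cannot be parsed into a legal (C)V(N) syllable (only a nasal (/m/, /n/, or /ŋ/) is licensed in coda position; onsets are limited to one consonant).
Deletion applies to /l/, /z/, /ʒ/, /ʒ/, /θ/.

ɹɔjɔlu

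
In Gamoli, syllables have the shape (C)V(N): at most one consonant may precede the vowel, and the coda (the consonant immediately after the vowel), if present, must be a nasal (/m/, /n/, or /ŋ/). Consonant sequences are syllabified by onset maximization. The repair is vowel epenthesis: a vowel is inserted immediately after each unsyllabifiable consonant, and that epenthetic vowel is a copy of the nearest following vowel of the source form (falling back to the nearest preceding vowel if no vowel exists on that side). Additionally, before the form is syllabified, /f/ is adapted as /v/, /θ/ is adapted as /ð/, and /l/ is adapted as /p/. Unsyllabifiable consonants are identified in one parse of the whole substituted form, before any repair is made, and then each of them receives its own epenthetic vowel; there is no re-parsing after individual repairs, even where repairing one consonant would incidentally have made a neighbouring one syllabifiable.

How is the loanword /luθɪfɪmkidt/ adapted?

Substitution: /l/ → /p/, /θ/ → /ð/, /f/ → /v/, giving /puðɪvɪmkidt/.
The consonants /d/, /t/ cannot be parsed into a legal (C)V(N) syllable (only a nasal (/m/, /n/, or /ŋ/) is licensed in coda position; onsets are limited to one consonant).
Epenthesis after each stranded consonant: /d/ → /di/, /t/ → /ti/.

puðɪvɪmkiditi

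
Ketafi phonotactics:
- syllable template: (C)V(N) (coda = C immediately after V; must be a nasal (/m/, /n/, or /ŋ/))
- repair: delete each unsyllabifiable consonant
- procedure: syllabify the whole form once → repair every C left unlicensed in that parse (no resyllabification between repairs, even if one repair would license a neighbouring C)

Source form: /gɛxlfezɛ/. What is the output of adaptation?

Under (C)V(N), the unsyllabifiable consonants are /x/, /l/ (only a nasal (/m/, /n/, or /ŋ/) is licensed in coda position; onsets are limited to one consonant).
Each unlicensed consonant is deleted: /x/, /l/.

gɛfezɛ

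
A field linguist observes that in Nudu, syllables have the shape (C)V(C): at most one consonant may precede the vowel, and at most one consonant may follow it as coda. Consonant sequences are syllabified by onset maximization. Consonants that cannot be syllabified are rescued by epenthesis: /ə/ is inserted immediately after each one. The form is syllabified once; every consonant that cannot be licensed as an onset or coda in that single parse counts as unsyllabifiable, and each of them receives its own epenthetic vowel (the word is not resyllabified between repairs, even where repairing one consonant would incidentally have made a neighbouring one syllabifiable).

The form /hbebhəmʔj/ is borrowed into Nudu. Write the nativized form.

Under (C)V(C), the unsyllabifiable consonants are /h/, /ʔ/, /j/ (at most one coda consonant is licensed; onsets are limited to one consonant).
Epenthesis after each stranded consonant: /h/ → /hə/, /ʔ/ → /ʔə/, /j/ → /jə/.

həbebhəmʔəjə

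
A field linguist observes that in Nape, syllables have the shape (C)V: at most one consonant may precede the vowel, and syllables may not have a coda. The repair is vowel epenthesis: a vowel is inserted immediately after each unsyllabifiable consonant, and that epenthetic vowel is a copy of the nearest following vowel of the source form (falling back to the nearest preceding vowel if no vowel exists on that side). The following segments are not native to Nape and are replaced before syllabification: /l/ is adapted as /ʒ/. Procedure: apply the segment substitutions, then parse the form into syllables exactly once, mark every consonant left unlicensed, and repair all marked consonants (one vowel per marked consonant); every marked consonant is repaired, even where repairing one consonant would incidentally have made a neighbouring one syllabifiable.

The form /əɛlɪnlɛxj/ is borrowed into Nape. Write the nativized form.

Substitution: /l/ → /ʒ/, giving /əɛʒɪnʒɛxj/.
Syllabifying with onset maximization leaves /n/, /x/, /j/ stranded (no codas are permitted; onsets are limited to one consonant).
Inserting the epenthetic vowel yields /n/ → /nɛ/, /x/ → /xɛ/, /j/ → /jɛ/.

əɛʒɪnɛʒɛxɛjɛ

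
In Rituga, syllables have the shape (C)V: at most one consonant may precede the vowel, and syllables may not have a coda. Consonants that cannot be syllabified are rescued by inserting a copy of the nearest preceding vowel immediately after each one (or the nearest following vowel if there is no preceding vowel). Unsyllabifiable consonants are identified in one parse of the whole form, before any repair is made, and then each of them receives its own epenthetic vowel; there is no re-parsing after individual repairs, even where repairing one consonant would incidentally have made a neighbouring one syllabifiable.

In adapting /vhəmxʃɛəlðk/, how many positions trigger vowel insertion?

The unsyllabifiable consonants are /v/, /m/, /x/, /l/, /ð/, /k/; each receives one epenthetic vowel.

6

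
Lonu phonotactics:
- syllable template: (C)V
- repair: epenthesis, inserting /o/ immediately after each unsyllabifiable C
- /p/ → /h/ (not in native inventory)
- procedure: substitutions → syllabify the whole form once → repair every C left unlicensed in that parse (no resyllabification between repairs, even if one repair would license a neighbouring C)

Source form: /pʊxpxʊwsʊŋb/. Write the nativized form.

Substitution: /p/ → /h/, giving /hʊxhxʊwsʊŋb/.
The consonants /x/, /h/, /w/, /ŋ/, /b/ cannot be parsed into a legal (C)V syllable (no codas are permitted; onsets are limited to one consonant).
Inserting the epenthetic vowel yields /x/ → /xo/, /h/ → /ho/, /w/ → /wo/, /ŋ/ → /ŋo/, /b/ → /bo/.

hʊxohoxʊwosʊŋobo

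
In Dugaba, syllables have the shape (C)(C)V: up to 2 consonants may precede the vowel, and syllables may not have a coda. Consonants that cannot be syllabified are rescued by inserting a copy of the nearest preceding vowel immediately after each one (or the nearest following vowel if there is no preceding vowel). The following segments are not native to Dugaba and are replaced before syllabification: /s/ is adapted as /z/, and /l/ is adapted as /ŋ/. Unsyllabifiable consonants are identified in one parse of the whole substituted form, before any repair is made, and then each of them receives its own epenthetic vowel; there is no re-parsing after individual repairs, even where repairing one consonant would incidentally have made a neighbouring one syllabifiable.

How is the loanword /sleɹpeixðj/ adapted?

Substitution: /s/ → /z/, /l/ → /ŋ/, giving /zŋeɹpeixðj/.
The consonants /x/, /ð/, /j/ cannot be parsed into a legal (C)(C)V syllable (no codas are permitted; onsets may contain at most 2 consonants).
Inserting the epenthetic vowel yields /x/ → /xi/, /ð/ → /ði/, /j/ → /ji/.

zŋeɹpeixiðiji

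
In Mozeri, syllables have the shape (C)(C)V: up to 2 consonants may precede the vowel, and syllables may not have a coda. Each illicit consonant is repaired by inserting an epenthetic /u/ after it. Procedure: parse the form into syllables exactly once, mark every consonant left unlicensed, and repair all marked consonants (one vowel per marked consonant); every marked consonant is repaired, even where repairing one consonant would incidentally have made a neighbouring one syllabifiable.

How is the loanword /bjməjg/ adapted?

bujməjugu

The consonants /b/, /j/, /g/ cannot be parsed into a legal (C)(C)V syllable (no codas are permitted; onsets may contain at most 2 consonants).
Epenthesis after each stranded consonant: /b/ → /bu/, /j/ → /ju/, /g/ → /gu/.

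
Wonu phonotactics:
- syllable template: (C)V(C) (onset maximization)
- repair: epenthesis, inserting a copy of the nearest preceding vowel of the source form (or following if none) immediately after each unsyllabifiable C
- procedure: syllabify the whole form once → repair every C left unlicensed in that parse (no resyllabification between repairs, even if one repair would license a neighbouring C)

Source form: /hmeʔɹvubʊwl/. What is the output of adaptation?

Under (C)V(C), the unsyllabifiable consonants are /h/, /ɹ/, /l/ (at most one coda consonant is licensed; onsets are limited to one consonant).
Each unlicensed consonant becomes the onset of a new syllable: /h/ → /he/, /ɹ/ → /ɹe/, /l/ → /lʊ/.

hemeʔɹevubʊwlʊ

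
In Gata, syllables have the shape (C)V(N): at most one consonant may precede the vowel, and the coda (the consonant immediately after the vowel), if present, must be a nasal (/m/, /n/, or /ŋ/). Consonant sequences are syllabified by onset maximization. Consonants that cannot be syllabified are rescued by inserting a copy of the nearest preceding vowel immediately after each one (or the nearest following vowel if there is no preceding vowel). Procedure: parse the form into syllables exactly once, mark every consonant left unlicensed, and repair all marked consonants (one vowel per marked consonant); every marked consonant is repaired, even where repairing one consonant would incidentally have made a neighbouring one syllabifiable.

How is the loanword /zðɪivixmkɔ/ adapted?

Syllabifying with onset maximization leaves /z/, /x/, /m/ stranded (only a nasal (/m/, /n/, or /ŋ/) is licensed in coda position; onsets are limited to one consonant).
Inserting the epenthetic vowel yields /z/ → /zɪ/, /x/ → /xi/, /m/ → /mi/.

zɪðɪiviximikɔ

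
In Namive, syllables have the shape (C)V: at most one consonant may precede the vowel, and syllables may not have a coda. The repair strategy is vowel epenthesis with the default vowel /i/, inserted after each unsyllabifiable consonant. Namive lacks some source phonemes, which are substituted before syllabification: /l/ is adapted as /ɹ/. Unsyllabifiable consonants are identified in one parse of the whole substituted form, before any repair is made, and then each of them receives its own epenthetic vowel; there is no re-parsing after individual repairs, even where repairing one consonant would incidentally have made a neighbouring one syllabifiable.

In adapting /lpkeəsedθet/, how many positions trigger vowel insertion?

After substitution the input is /ɹpkeəsedθet/.
The unsyllabifiable consonants are /ɹ/, /p/, /d/, /t/; each receives one epenthetic vowel.

4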